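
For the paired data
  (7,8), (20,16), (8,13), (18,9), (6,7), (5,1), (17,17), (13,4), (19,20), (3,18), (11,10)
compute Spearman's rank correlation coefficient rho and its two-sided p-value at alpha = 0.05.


Step 1: Rank x and y separately (midranks; no ties here).
rank(x): 7->4, 20->11, 8->5, 18->9, 6->3, 5->2, 17->8, 13->7, 19->10, 3->1, 11->6
rank(y): 8->4, 16->8, 13->7, 9->5, 7->3, 1->1, 17->9, 4->2, 20->11, 18->10, 10->6
Step 2: d_i = R_x(i) - R_y(i); compute d_i^2.
  (4-4)^2=0, (11-8)^2=9, (5-7)^2=4, (9-5)^2=16, (3-3)^2=0, (2-1)^2=1, (8-9)^2=1, (7-2)^2=25, (10-11)^2=1, (1-10)^2=81, (6-6)^2=0
sum(d^2) = 138.
Step 3: rho = 1 - 6*138 / (11*(11^2 - 1)) = 1 - 828/1320 = 0.372727.
Step 4: Under H0, t = rho * sqrt((n-2)/(1-rho^2)) = 1.2050 ~ t(9).
Step 5: Two-sided p-value from the t-distribution with 9 df = 0.258926.
Step 6: alpha = 0.05. fail to reject H0.

rho = 0.3727, p = 0.258926, fail to reject H0 at alpha = 0.05.


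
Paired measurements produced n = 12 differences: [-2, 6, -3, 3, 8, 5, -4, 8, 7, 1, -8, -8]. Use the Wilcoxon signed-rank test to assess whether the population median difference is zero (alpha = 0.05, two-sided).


Step 1: Drop any zero differences (none here) and take |d_i|.
|d| = [2, 6, 3, 3, 8, 5, 4, 8, 7, 1, 8, 8]
Step 2: Midrank |d_i| (ties get averaged ranks).
ranks: |2|->2, |6|->7, |3|->3.5, |3|->3.5, |8|->10.5, |5|->6, |4|->5, |8|->10.5, |7|->8, |1|->1, |8|->10.5, |8|->10.5
Step 3: Attach original signs; sum ranks with positive sign and with negative sign.
W+ = 7 + 3.5 + 10.5 + 6 + 10.5 + 8 + 1 = 46.5
W- = 2 + 3.5 + 5 + 10.5 + 10.5 = 31.5
(Check: W+ + W- = 78 should equal n(n+1)/2 = 78.)
Step 4: Test statistic W = min(W+, W-) = 31.5.
Step 5: Ties in |d|, so use the tie-corrected normal approximation.
        E[W] = n(n+1)/4 = 12*13/4 = 39.
        Tie groups: |d|=3 (t=2), |d|=8 (t=4); sum(t^3 - t) = 66.
        Var[W] = n(n+1)(2n+1)/24 - sum(t^3-t)/48 = 3900/24 - 66/48 = 161.125.
        z = (W - E[W]) / sqrt(Var[W]) = (31.5 - 39) / 12.6935 = -0.5909.
        Two-sided p = 2*Phi(z) = 0.554619.
Step 6: alpha = 0.05. fail to reject H0.

W+ = 46.5, W- = 31.5, W = min = 31.5, p = 0.554619, fail to reject H0.


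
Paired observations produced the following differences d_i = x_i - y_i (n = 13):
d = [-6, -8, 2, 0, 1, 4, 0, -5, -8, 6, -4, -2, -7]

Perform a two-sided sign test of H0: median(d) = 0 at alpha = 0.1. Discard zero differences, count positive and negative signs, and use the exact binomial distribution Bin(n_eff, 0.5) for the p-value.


Step 1: Discard zero differences. Original n = 13; n_eff = number of nonzero differences = 11.
Nonzero differences (with sign): -6, -8, +2, +1, +4, -5, -8, +6, -4, -2, -7
Step 2: Count signs: positive = 4, negative = 7.
Step 3: Under H0: P(positive) = 0.5, so the number of positives S ~ Bin(11, 0.5).
Step 4: Two-sided exact p-value = sum of Bin(11,0.5) probabilities at or below the observed probability = 0.548828.
Step 5: alpha = 0.1. fail to reject H0.

n_eff = 11, pos = 4, neg = 7, p = 0.548828, fail to reject H0.


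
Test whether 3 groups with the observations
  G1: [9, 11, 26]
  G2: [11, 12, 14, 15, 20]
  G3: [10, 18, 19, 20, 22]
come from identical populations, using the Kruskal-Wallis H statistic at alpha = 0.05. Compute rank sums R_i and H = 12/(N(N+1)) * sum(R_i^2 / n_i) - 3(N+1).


Step 1: Combine all N = 13 observations and assign midranks.
sorted (value, group, rank): (9,G1,1), (10,G3,2), (11,G1,3.5), (11,G2,3.5), (12,G2,5), (14,G2,6), (15,G2,7), (18,G3,8), (19,G3,9), (20,G2,10.5), (20,G3,10.5), (22,G3,12), (26,G1,13)
Step 2: Sum ranks within each group.
R_1 = 17.5 (n_1 = 3)
R_2 = 32 (n_2 = 5)
R_3 = 41.5 (n_3 = 5)
Step 3: H = 12/(N(N+1)) * sum(R_i^2/n_i) - 3(N+1)
     = 12/(13*14) * (17.5^2/3 + 32^2/5 + 41.5^2/5) - 3*14
     = 0.065934 * 651.333 - 42
     = 0.945055.
Step 4: Ties present; correction factor C = 1 - 12/(13^3 - 13) = 0.994505. Corrected H = 0.945055 / 0.994505 = 0.950276.
Step 5: Under H0, H ~ chi^2(2); p-value = 0.621799.
Step 6: alpha = 0.05. fail to reject H0.

H = 0.9503, df = 2, p = 0.621799, fail to reject H0.


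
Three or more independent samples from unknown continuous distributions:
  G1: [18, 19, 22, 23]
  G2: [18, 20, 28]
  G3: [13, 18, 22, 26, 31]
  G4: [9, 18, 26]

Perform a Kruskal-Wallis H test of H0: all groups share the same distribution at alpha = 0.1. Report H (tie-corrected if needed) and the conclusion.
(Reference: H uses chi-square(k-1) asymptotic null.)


Step 1: Combine all N = 15 observations and assign midranks.
sorted (value, group, rank): (9,G4,1), (13,G3,2), (18,G1,4.5), (18,G2,4.5), (18,G3,4.5), (18,G4,4.5), (19,G1,7), (20,G2,8), (22,G1,9.5), (22,G3,9.5), (23,G1,11), (26,G3,12.5), (26,G4,12.5), (28,G2,14), (31,G3,15)
Step 2: Sum ranks within each group.
R_1 = 32 (n_1 = 4)
R_2 = 26.5 (n_2 = 3)
R_3 = 43.5 (n_3 = 5)
R_4 = 18 (n_4 = 3)
Step 3: H = 12/(N(N+1)) * sum(R_i^2/n_i) - 3(N+1)
     = 12/(15*16) * (32^2/4 + 26.5^2/3 + 43.5^2/5 + 18^2/3) - 3*16
     = 0.050000 * 976.533 - 48
     = 0.826667.
Step 4: Ties present; correction factor C = 1 - 72/(15^3 - 15) = 0.978571. Corrected H = 0.826667 / 0.978571 = 0.844769.
Step 5: Under H0, H ~ chi^2(3); p-value = 0.838732.
Step 6: alpha = 0.1. fail to reject H0.

H = 0.8448, df = 3, p = 0.838732, fail to reject H0.


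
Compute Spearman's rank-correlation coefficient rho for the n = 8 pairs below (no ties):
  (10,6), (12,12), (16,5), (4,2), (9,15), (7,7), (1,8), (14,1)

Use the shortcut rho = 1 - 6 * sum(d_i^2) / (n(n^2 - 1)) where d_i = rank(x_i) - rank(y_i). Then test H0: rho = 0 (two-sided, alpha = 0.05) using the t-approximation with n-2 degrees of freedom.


Step 1: Rank x and y separately (midranks; no ties here).
rank(x): 10->5, 12->6, 16->8, 4->2, 9->4, 7->3, 1->1, 14->7
rank(y): 6->4, 12->7, 5->3, 2->2, 15->8, 7->5, 8->6, 1->1
Step 2: d_i = R_x(i) - R_y(i); compute d_i^2.
  (5-4)^2=1, (6-7)^2=1, (8-3)^2=25, (2-2)^2=0, (4-8)^2=16, (3-5)^2=4, (1-6)^2=25, (7-1)^2=36
sum(d^2) = 108.
Step 3: rho = 1 - 6*108 / (8*(8^2 - 1)) = 1 - 648/504 = -0.285714.
Step 4: Under H0, t = rho * sqrt((n-2)/(1-rho^2)) = -0.7303 ~ t(6).
Step 5: Two-sided p-value from the t-distribution with 6 df = 0.492726.
Step 6: alpha = 0.05. fail to reject H0.

rho = -0.2857, p = 0.492726, fail to reject H0 at alpha = 0.05.


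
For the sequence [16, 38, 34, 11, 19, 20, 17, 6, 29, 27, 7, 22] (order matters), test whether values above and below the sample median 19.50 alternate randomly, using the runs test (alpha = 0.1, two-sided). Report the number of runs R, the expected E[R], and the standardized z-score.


Step 1: Compute median = 19.50; label A = above, B = below.
Labels in order: BAABBABBAABA  (n_A = 6, n_B = 6)
Step 2: Count runs R = 8.
Step 3: Under H0 (random ordering), E[R] = 2*n_A*n_B/(n_A+n_B) + 1 = 2*6*6/12 + 1 = 7.0000.
        Var[R] = 2*n_A*n_B*(2*n_A*n_B - n_A - n_B) / ((n_A+n_B)^2 * (n_A+n_B-1)) = 4320/1584 = 2.7273.
        SD[R] = 1.6514.
Step 4: Continuity-corrected z = (R - 0.5 - E[R]) / SD[R] = (8 - 0.5 - 7.0000) / 1.6514 = 0.3028.
Step 5: Two-sided p-value via normal approximation = 2*(1 - Phi(|z|)) = 0.762069.
Step 6: alpha = 0.1. fail to reject H0.

R = 8, z = 0.3028, p = 0.762069, fail to reject H0.


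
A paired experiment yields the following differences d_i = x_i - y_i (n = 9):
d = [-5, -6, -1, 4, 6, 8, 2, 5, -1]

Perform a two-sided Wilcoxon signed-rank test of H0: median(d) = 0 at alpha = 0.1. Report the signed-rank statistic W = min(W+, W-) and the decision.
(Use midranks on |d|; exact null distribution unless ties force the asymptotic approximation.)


Step 1: Drop any zero differences (none here) and take |d_i|.
|d| = [5, 6, 1, 4, 6, 8, 2, 5, 1]
Step 2: Midrank |d_i| (ties get averaged ranks).
ranks: |5|->5.5, |6|->7.5, |1|->1.5, |4|->4, |6|->7.5, |8|->9, |2|->3, |5|->5.5, |1|->1.5
Step 3: Attach original signs; sum ranks with positive sign and with negative sign.
W+ = 4 + 7.5 + 9 + 3 + 5.5 = 29
W- = 5.5 + 7.5 + 1.5 + 1.5 = 16
(Check: W+ + W- = 45 should equal n(n+1)/2 = 45.)
Step 4: Test statistic W = min(W+, W-) = 16.
Step 5: Ties in |d|, so use the tie-corrected normal approximation.
        E[W] = n(n+1)/4 = 9*10/4 = 22.5.
        Tie groups: |d|=1 (t=2), |d|=5 (t=2), |d|=6 (t=2); sum(t^3 - t) = 18.
        Var[W] = n(n+1)(2n+1)/24 - sum(t^3-t)/48 = 1710/24 - 18/48 = 70.875.
        z = (W - E[W]) / sqrt(Var[W]) = (16 - 22.5) / 8.4187 = -0.7721.
        Two-sided p = 2*Phi(z) = 0.440062.
Step 6: alpha = 0.1. fail to reject H0.

W+ = 29, W- = 16, W = min = 16, p = 0.440062, fail to reject H0.


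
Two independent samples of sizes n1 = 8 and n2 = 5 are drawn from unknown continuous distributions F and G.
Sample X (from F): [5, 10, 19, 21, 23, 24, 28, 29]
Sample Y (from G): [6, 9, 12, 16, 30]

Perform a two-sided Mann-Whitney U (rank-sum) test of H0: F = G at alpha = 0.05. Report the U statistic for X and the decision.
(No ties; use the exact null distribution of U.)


Step 1: Combine and sort all 13 observations; assign midranks.
sorted (value, group): (5,X), (6,Y), (9,Y), (10,X), (12,Y), (16,Y), (19,X), (21,X), (23,X), (24,X), (28,X), (29,X), (30,Y)
ranks: 5->1, 6->2, 9->3, 10->4, 12->5, 16->6, 19->7, 21->8, 23->9, 24->10, 28->11, 29->12, 30->13
Step 2: Rank sum for X: R1 = 1 + 4 + 7 + 8 + 9 + 10 + 11 + 12 = 62.
Step 3: U_X = R1 - n1(n1+1)/2 = 62 - 8*9/2 = 62 - 36 = 26.
       U_Y = n1*n2 - U_X = 40 - 26 = 14.
Step 4: No ties, so the exact null distribution of U (based on enumerating the C(13,8) = 1287 equally likely rank assignments) gives the two-sided p-value.
Step 5: p-value = 0.435120; compare to alpha = 0.05. fail to reject H0.

U_X = 26, p = 0.435120, fail to reject H0 at alpha = 0.05.


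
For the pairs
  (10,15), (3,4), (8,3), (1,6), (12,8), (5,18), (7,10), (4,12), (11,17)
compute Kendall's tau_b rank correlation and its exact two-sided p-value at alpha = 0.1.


Step 1: Enumerate the 36 unordered pairs (i,j) with i<j and classify each by sign(x_j-x_i) * sign(y_j-y_i).
  (1,2):dx=-7,dy=-11->C; (1,3):dx=-2,dy=-12->C; (1,4):dx=-9,dy=-9->C; (1,5):dx=+2,dy=-7->D
  (1,6):dx=-5,dy=+3->D; (1,7):dx=-3,dy=-5->C; (1,8):dx=-6,dy=-3->C; (1,9):dx=+1,dy=+2->C
  (2,3):dx=+5,dy=-1->D; (2,4):dx=-2,dy=+2->D; (2,5):dx=+9,dy=+4->C; (2,6):dx=+2,dy=+14->C
  (2,7):dx=+4,dy=+6->C; (2,8):dx=+1,dy=+8->C; (2,9):dx=+8,dy=+13->C; (3,4):dx=-7,dy=+3->D
  (3,5):dx=+4,dy=+5->C; (3,6):dx=-3,dy=+15->D; (3,7):dx=-1,dy=+7->D; (3,8):dx=-4,dy=+9->D
  (3,9):dx=+3,dy=+14->C; (4,5):dx=+11,dy=+2->C; (4,6):dx=+4,dy=+12->C; (4,7):dx=+6,dy=+4->C
  (4,8):dx=+3,dy=+6->C; (4,9):dx=+10,dy=+11->C; (5,6):dx=-7,dy=+10->D; (5,7):dx=-5,dy=+2->D
  (5,8):dx=-8,dy=+4->D; (5,9):dx=-1,dy=+9->D; (6,7):dx=+2,dy=-8->D; (6,8):dx=-1,dy=-6->C
  (6,9):dx=+6,dy=-1->D; (7,8):dx=-3,dy=+2->D; (7,9):dx=+4,dy=+7->C; (8,9):dx=+7,dy=+5->C
Step 2: C = 21, D = 15, total pairs = 36.
Step 3: tau = (C - D)/(n(n-1)/2) = (21 - 15)/36 = 0.166667.
Step 4: Exact two-sided p-value (enumerate n! = 362880 permutations of y under H0): p = 0.612202.
Step 5: alpha = 0.1. fail to reject H0.

tau_b = 0.1667 (C=21, D=15), p = 0.612202, fail to reject H0.


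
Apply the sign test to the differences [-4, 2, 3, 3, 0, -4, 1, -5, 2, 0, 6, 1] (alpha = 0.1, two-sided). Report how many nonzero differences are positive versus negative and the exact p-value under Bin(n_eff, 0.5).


Step 1: Discard zero differences. Original n = 12; n_eff = number of nonzero differences = 10.
Nonzero differences (with sign): -4, +2, +3, +3, -4, +1, -5, +2, +6, +1
Step 2: Count signs: positive = 7, negative = 3.
Step 3: Under H0: P(positive) = 0.5, so the number of positives S ~ Bin(10, 0.5).
Step 4: Two-sided exact p-value = sum of Bin(10,0.5) probabilities at or below the observed probability = 0.343750.
Step 5: alpha = 0.1. fail to reject H0.

n_eff = 10, pos = 7, neg = 3, p = 0.343750, fail to reject H0.


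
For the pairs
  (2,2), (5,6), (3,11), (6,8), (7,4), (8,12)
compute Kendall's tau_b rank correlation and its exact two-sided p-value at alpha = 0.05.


Step 1: Enumerate the 15 unordered pairs (i,j) with i<j and classify each by sign(x_j-x_i) * sign(y_j-y_i).
  (1,2):dx=+3,dy=+4->C; (1,3):dx=+1,dy=+9->C; (1,4):dx=+4,dy=+6->C; (1,5):dx=+5,dy=+2->C
  (1,6):dx=+6,dy=+10->C; (2,3):dx=-2,dy=+5->D; (2,4):dx=+1,dy=+2->C; (2,5):dx=+2,dy=-2->D
  (2,6):dx=+3,dy=+6->C; (3,4):dx=+3,dy=-3->D; (3,5):dx=+4,dy=-7->D; (3,6):dx=+5,dy=+1->C
  (4,5):dx=+1,dy=-4->D; (4,6):dx=+2,dy=+4->C; (5,6):dx=+1,dy=+8->C
Step 2: C = 10, D = 5, total pairs = 15.
Step 3: tau = (C - D)/(n(n-1)/2) = (10 - 5)/15 = 0.333333.
Step 4: Exact two-sided p-value (enumerate n! = 720 permutations of y under H0): p = 0.469444.
Step 5: alpha = 0.05. fail to reject H0.

tau_b = 0.3333 (C=10, D=5), p = 0.469444, fail to reject H0.


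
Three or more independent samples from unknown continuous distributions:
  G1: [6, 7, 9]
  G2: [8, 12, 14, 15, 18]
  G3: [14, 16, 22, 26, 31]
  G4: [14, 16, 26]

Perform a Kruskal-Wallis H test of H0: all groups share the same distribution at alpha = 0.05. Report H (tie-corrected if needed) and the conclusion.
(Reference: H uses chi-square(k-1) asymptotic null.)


Step 1: Combine all N = 16 observations and assign midranks.
sorted (value, group, rank): (6,G1,1), (7,G1,2), (8,G2,3), (9,G1,4), (12,G2,5), (14,G2,7), (14,G3,7), (14,G4,7), (15,G2,9), (16,G3,10.5), (16,G4,10.5), (18,G2,12), (22,G3,13), (26,G3,14.5), (26,G4,14.5), (31,G3,16)
Step 2: Sum ranks within each group.
R_1 = 7 (n_1 = 3)
R_2 = 36 (n_2 = 5)
R_3 = 61 (n_3 = 5)
R_4 = 32 (n_4 = 3)
Step 3: H = 12/(N(N+1)) * sum(R_i^2/n_i) - 3(N+1)
     = 12/(16*17) * (7^2/3 + 36^2/5 + 61^2/5 + 32^2/3) - 3*17
     = 0.044118 * 1361.07 - 51
     = 9.047059.
Step 4: Ties present; correction factor C = 1 - 36/(16^3 - 16) = 0.991176. Corrected H = 9.047059 / 0.991176 = 9.127596.
Step 5: Under H0, H ~ chi^2(3); p-value = 0.027642.
Step 6: alpha = 0.05. reject H0.

H = 9.1276, df = 3, p = 0.027642, reject H0.


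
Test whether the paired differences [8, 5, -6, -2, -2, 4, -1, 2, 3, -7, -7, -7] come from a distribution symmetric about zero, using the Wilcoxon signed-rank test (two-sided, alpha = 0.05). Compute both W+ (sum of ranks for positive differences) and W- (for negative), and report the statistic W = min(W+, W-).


Step 1: Drop any zero differences (none here) and take |d_i|.
|d| = [8, 5, 6, 2, 2, 4, 1, 2, 3, 7, 7, 7]
Step 2: Midrank |d_i| (ties get averaged ranks).
ranks: |8|->12, |5|->7, |6|->8, |2|->3, |2|->3, |4|->6, |1|->1, |2|->3, |3|->5, |7|->10, |7|->10, |7|->10
Step 3: Attach original signs; sum ranks with positive sign and with negative sign.
W+ = 12 + 7 + 6 + 3 + 5 = 33
W- = 8 + 3 + 3 + 1 + 10 + 10 + 10 = 45
(Check: W+ + W- = 78 should equal n(n+1)/2 = 78.)
Step 4: Test statistic W = min(W+, W-) = 33.
Step 5: Ties in |d|, so use the tie-corrected normal approximation.
        E[W] = n(n+1)/4 = 12*13/4 = 39.
        Tie groups: |d|=2 (t=3), |d|=7 (t=3); sum(t^3 - t) = 48.
        Var[W] = n(n+1)(2n+1)/24 - sum(t^3-t)/48 = 3900/24 - 48/48 = 161.5.
        z = (W - E[W]) / sqrt(Var[W]) = (33 - 39) / 12.7083 = -0.4721.
        Two-sided p = 2*Phi(z) = 0.636831.
Step 6: alpha = 0.05. fail to reject H0.

W+ = 33, W- = 45, W = min = 33, p = 0.636831, fail to reject H0.


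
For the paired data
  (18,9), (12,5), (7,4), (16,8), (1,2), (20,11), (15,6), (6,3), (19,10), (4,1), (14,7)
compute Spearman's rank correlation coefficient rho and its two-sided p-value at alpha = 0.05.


Step 1: Rank x and y separately (midranks; no ties here).
rank(x): 18->9, 12->5, 7->4, 16->8, 1->1, 20->11, 15->7, 6->3, 19->10, 4->2, 14->6
rank(y): 9->9, 5->5, 4->4, 8->8, 2->2, 11->11, 6->6, 3->3, 10->10, 1->1, 7->7
Step 2: d_i = R_x(i) - R_y(i); compute d_i^2.
  (9-9)^2=0, (5-5)^2=0, (4-4)^2=0, (8-8)^2=0, (1-2)^2=1, (11-11)^2=0, (7-6)^2=1, (3-3)^2=0, (10-10)^2=0, (2-1)^2=1, (6-7)^2=1
sum(d^2) = 4.
Step 3: rho = 1 - 6*4 / (11*(11^2 - 1)) = 1 - 24/1320 = 0.981818.
Step 4: Under H0, t = rho * sqrt((n-2)/(1-rho^2)) = 15.5168 ~ t(9).
Step 5: Two-sided p-value from the t-distribution with 9 df = 0.000000.
Step 6: alpha = 0.05. reject H0.

rho = 0.9818, p = 0.000000, reject H0 at alpha = 0.05.


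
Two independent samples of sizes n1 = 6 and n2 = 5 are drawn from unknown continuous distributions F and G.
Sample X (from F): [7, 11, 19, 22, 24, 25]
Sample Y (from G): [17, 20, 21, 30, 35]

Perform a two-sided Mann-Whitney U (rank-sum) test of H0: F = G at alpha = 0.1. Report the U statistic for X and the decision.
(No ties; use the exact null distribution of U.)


Step 1: Combine and sort all 11 observations; assign midranks.
sorted (value, group): (7,X), (11,X), (17,Y), (19,X), (20,Y), (21,Y), (22,X), (24,X), (25,X), (30,Y), (35,Y)
ranks: 7->1, 11->2, 17->3, 19->4, 20->5, 21->6, 22->7, 24->8, 25->9, 30->10, 35->11
Step 2: Rank sum for X: R1 = 1 + 2 + 4 + 7 + 8 + 9 = 31.
Step 3: U_X = R1 - n1(n1+1)/2 = 31 - 6*7/2 = 31 - 21 = 10.
       U_Y = n1*n2 - U_X = 30 - 10 = 20.
Step 4: No ties, so the exact null distribution of U (based on enumerating the C(11,6) = 462 equally likely rank assignments) gives the two-sided p-value.
Step 5: p-value = 0.428571; compare to alpha = 0.1. fail to reject H0.

U_X = 10, p = 0.428571, fail to reject H0 at alpha = 0.1.


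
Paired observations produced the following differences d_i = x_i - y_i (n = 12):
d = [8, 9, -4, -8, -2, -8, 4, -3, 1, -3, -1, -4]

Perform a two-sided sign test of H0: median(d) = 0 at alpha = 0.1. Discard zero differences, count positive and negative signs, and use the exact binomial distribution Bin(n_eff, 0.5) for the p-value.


Step 1: Discard zero differences. Original n = 12; n_eff = number of nonzero differences = 12.
Nonzero differences (with sign): +8, +9, -4, -8, -2, -8, +4, -3, +1, -3, -1, -4
Step 2: Count signs: positive = 4, negative = 8.
Step 3: Under H0: P(positive) = 0.5, so the number of positives S ~ Bin(12, 0.5).
Step 4: Two-sided exact p-value = sum of Bin(12,0.5) probabilities at or below the observed probability = 0.387695.
Step 5: alpha = 0.1. fail to reject H0.

n_eff = 12, pos = 4, neg = 8, p = 0.387695, fail to reject H0.


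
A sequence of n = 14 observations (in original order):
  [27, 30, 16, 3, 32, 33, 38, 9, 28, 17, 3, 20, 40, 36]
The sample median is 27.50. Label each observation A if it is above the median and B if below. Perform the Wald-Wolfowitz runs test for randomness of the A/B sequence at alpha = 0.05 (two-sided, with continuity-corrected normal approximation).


Step 1: Compute median = 27.50; label A = above, B = below.
Labels in order: BABBAAABABBBAA  (n_A = 7, n_B = 7)
Step 2: Count runs R = 8.
Step 3: Under H0 (random ordering), E[R] = 2*n_A*n_B/(n_A+n_B) + 1 = 2*7*7/14 + 1 = 8.0000.
        Var[R] = 2*n_A*n_B*(2*n_A*n_B - n_A - n_B) / ((n_A+n_B)^2 * (n_A+n_B-1)) = 8232/2548 = 3.2308.
        SD[R] = 1.7974.
Step 4: R = E[R], so z = 0 with no continuity correction.
Step 5: Two-sided p-value via normal approximation = 2*(1 - Phi(|z|)) = 1.000000.
Step 6: alpha = 0.05. fail to reject H0.

R = 8, z = 0.0000, p = 1.000000, fail to reject H0.


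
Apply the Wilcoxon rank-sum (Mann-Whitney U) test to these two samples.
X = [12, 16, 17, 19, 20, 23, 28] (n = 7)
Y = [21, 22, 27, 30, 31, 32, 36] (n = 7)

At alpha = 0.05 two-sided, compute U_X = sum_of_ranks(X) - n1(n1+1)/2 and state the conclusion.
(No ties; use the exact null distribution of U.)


Step 1: Combine and sort all 14 observations; assign midranks.
sorted (value, group): (12,X), (16,X), (17,X), (19,X), (20,X), (21,Y), (22,Y), (23,X), (27,Y), (28,X), (30,Y), (31,Y), (32,Y), (36,Y)
ranks: 12->1, 16->2, 17->3, 19->4, 20->5, 21->6, 22->7, 23->8, 27->9, 28->10, 30->11, 31->12, 32->13, 36->14
Step 2: Rank sum for X: R1 = 1 + 2 + 3 + 4 + 5 + 8 + 10 = 33.
Step 3: U_X = R1 - n1(n1+1)/2 = 33 - 7*8/2 = 33 - 28 = 5.
       U_Y = n1*n2 - U_X = 49 - 5 = 44.
Step 4: No ties, so the exact null distribution of U (based on enumerating the C(14,7) = 3432 equally likely rank assignments) gives the two-sided p-value.
Step 5: p-value = 0.011072; compare to alpha = 0.05. reject H0.

U_X = 5, p = 0.011072, reject H0 at alpha = 0.05.


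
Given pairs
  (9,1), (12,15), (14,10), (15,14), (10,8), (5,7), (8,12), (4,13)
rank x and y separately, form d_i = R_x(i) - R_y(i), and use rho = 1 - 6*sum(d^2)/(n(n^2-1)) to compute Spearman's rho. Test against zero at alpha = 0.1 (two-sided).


Step 1: Rank x and y separately (midranks; no ties here).
rank(x): 9->4, 12->6, 14->7, 15->8, 10->5, 5->2, 8->3, 4->1
rank(y): 1->1, 15->8, 10->4, 14->7, 8->3, 7->2, 12->5, 13->6
Step 2: d_i = R_x(i) - R_y(i); compute d_i^2.
  (4-1)^2=9, (6-8)^2=4, (7-4)^2=9, (8-7)^2=1, (5-3)^2=4, (2-2)^2=0, (3-5)^2=4, (1-6)^2=25
sum(d^2) = 56.
Step 3: rho = 1 - 6*56 / (8*(8^2 - 1)) = 1 - 336/504 = 0.333333.
Step 4: Under H0, t = rho * sqrt((n-2)/(1-rho^2)) = 0.8660 ~ t(6).
Step 5: Two-sided p-value from the t-distribution with 6 df = 0.419753.
Step 6: alpha = 0.1. fail to reject H0.

rho = 0.3333, p = 0.419753, fail to reject H0 at alpha = 0.1.


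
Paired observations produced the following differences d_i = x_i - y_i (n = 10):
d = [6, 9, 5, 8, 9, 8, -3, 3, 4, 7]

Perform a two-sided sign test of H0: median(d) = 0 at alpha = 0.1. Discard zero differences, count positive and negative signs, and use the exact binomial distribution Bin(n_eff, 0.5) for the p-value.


Step 1: Discard zero differences. Original n = 10; n_eff = number of nonzero differences = 10.
Nonzero differences (with sign): +6, +9, +5, +8, +9, +8, -3, +3, +4, +7
Step 2: Count signs: positive = 9, negative = 1.
Step 3: Under H0: P(positive) = 0.5, so the number of positives S ~ Bin(10, 0.5).
Step 4: Two-sided exact p-value = sum of Bin(10,0.5) probabilities at or below the observed probability = 0.021484.
Step 5: alpha = 0.1. reject H0.

n_eff = 10, pos = 9, neg = 1, p = 0.021484, reject H0.


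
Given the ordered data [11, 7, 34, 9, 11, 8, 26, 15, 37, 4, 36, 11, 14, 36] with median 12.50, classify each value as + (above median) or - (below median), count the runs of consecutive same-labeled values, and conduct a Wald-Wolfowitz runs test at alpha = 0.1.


Step 1: Compute median = 12.50; label A = above, B = below.
Labels in order: BBABBBAAABABAA  (n_A = 7, n_B = 7)
Step 2: Count runs R = 8.
Step 3: Under H0 (random ordering), E[R] = 2*n_A*n_B/(n_A+n_B) + 1 = 2*7*7/14 + 1 = 8.0000.
        Var[R] = 2*n_A*n_B*(2*n_A*n_B - n_A - n_B) / ((n_A+n_B)^2 * (n_A+n_B-1)) = 8232/2548 = 3.2308.
        SD[R] = 1.7974.
Step 4: R = E[R], so z = 0 with no continuity correction.
Step 5: Two-sided p-value via normal approximation = 2*(1 - Phi(|z|)) = 1.000000.
Step 6: alpha = 0.1. fail to reject H0.

R = 8, z = 0.0000, p = 1.000000, fail to reject H0.


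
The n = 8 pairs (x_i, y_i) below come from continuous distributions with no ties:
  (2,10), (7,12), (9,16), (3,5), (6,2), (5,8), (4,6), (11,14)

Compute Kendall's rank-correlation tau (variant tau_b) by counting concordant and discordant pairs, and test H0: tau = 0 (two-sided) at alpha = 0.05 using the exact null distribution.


Step 1: Enumerate the 28 unordered pairs (i,j) with i<j and classify each by sign(x_j-x_i) * sign(y_j-y_i).
  (1,2):dx=+5,dy=+2->C; (1,3):dx=+7,dy=+6->C; (1,4):dx=+1,dy=-5->D; (1,5):dx=+4,dy=-8->D
  (1,6):dx=+3,dy=-2->D; (1,7):dx=+2,dy=-4->D; (1,8):dx=+9,dy=+4->C; (2,3):dx=+2,dy=+4->C
  (2,4):dx=-4,dy=-7->C; (2,5):dx=-1,dy=-10->C; (2,6):dx=-2,dy=-4->C; (2,7):dx=-3,dy=-6->C
  (2,8):dx=+4,dy=+2->C; (3,4):dx=-6,dy=-11->C; (3,5):dx=-3,dy=-14->C; (3,6):dx=-4,dy=-8->C
  (3,7):dx=-5,dy=-10->C; (3,8):dx=+2,dy=-2->D; (4,5):dx=+3,dy=-3->D; (4,6):dx=+2,dy=+3->C
  (4,7):dx=+1,dy=+1->C; (4,8):dx=+8,dy=+9->C; (5,6):dx=-1,dy=+6->D; (5,7):dx=-2,dy=+4->D
  (5,8):dx=+5,dy=+12->C; (6,7):dx=-1,dy=-2->C; (6,8):dx=+6,dy=+6->C; (7,8):dx=+7,dy=+8->C
Step 2: C = 20, D = 8, total pairs = 28.
Step 3: tau = (C - D)/(n(n-1)/2) = (20 - 8)/28 = 0.428571.
Step 4: Exact two-sided p-value (enumerate n! = 40320 permutations of y under H0): p = 0.178869.
Step 5: alpha = 0.05. fail to reject H0.

tau_b = 0.4286 (C=20, D=8), p = 0.178869, fail to reject H0.


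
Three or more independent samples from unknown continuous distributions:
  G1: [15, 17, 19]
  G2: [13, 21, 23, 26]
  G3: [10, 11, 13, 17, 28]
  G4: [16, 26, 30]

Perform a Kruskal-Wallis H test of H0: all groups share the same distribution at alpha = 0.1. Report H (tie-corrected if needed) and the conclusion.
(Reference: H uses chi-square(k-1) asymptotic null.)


Step 1: Combine all N = 15 observations and assign midranks.
sorted (value, group, rank): (10,G3,1), (11,G3,2), (13,G2,3.5), (13,G3,3.5), (15,G1,5), (16,G4,6), (17,G1,7.5), (17,G3,7.5), (19,G1,9), (21,G2,10), (23,G2,11), (26,G2,12.5), (26,G4,12.5), (28,G3,14), (30,G4,15)
Step 2: Sum ranks within each group.
R_1 = 21.5 (n_1 = 3)
R_2 = 37 (n_2 = 4)
R_3 = 28 (n_3 = 5)
R_4 = 33.5 (n_4 = 3)
Step 3: H = 12/(N(N+1)) * sum(R_i^2/n_i) - 3(N+1)
     = 12/(15*16) * (21.5^2/3 + 37^2/4 + 28^2/5 + 33.5^2/3) - 3*16
     = 0.050000 * 1027.22 - 48
     = 3.360833.
Step 4: Ties present; correction factor C = 1 - 18/(15^3 - 15) = 0.994643. Corrected H = 3.360833 / 0.994643 = 3.378935.
Step 5: Under H0, H ~ chi^2(3); p-value = 0.336807.
Step 6: alpha = 0.1. fail to reject H0.

H = 3.3789, df = 3, p = 0.336807, fail to reject H0.


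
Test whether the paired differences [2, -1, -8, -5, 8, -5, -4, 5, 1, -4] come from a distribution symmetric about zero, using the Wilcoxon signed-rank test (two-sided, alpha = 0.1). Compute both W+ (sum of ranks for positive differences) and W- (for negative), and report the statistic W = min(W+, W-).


Step 1: Drop any zero differences (none here) and take |d_i|.
|d| = [2, 1, 8, 5, 8, 5, 4, 5, 1, 4]
Step 2: Midrank |d_i| (ties get averaged ranks).
ranks: |2|->3, |1|->1.5, |8|->9.5, |5|->7, |8|->9.5, |5|->7, |4|->4.5, |5|->7, |1|->1.5, |4|->4.5
Step 3: Attach original signs; sum ranks with positive sign and with negative sign.
W+ = 3 + 9.5 + 7 + 1.5 = 21
W- = 1.5 + 9.5 + 7 + 7 + 4.5 + 4.5 = 34
(Check: W+ + W- = 55 should equal n(n+1)/2 = 55.)
Step 4: Test statistic W = min(W+, W-) = 21.
Step 5: Ties in |d|, so use the tie-corrected normal approximation.
        E[W] = n(n+1)/4 = 10*11/4 = 27.5.
        Tie groups: |d|=1 (t=2), |d|=4 (t=2), |d|=5 (t=3), |d|=8 (t=2); sum(t^3 - t) = 42.
        Var[W] = n(n+1)(2n+1)/24 - sum(t^3-t)/48 = 2310/24 - 42/48 = 95.375.
        z = (W - E[W]) / sqrt(Var[W]) = (21 - 27.5) / 9.7660 = -0.6656.
        Two-sided p = 2*Phi(z) = 0.505684.
Step 6: alpha = 0.1. fail to reject H0.

W+ = 21, W- = 34, W = min = 21, p = 0.505684, fail to reject H0.


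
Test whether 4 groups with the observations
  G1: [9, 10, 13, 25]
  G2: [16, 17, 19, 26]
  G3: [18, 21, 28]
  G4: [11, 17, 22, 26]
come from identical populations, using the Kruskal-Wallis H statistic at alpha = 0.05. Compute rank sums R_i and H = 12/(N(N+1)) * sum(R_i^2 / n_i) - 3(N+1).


Step 1: Combine all N = 15 observations and assign midranks.
sorted (value, group, rank): (9,G1,1), (10,G1,2), (11,G4,3), (13,G1,4), (16,G2,5), (17,G2,6.5), (17,G4,6.5), (18,G3,8), (19,G2,9), (21,G3,10), (22,G4,11), (25,G1,12), (26,G2,13.5), (26,G4,13.5), (28,G3,15)
Step 2: Sum ranks within each group.
R_1 = 19 (n_1 = 4)
R_2 = 34 (n_2 = 4)
R_3 = 33 (n_3 = 3)
R_4 = 34 (n_4 = 4)
Step 3: H = 12/(N(N+1)) * sum(R_i^2/n_i) - 3(N+1)
     = 12/(15*16) * (19^2/4 + 34^2/4 + 33^2/3 + 34^2/4) - 3*16
     = 0.050000 * 1031.25 - 48
     = 3.562500.
Step 4: Ties present; correction factor C = 1 - 12/(15^3 - 15) = 0.996429. Corrected H = 3.562500 / 0.996429 = 3.575269.
Step 5: Under H0, H ~ chi^2(3); p-value = 0.311130.
Step 6: alpha = 0.05. fail to reject H0.

H = 3.5753, df = 3, p = 0.311130, fail to reject H0.


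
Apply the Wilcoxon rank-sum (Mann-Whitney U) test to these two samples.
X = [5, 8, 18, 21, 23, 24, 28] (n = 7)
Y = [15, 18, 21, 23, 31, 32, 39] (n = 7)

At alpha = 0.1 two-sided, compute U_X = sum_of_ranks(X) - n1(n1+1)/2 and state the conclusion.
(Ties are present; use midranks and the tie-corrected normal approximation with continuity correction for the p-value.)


Step 1: Combine and sort all 14 observations; assign midranks.
sorted (value, group): (5,X), (8,X), (15,Y), (18,X), (18,Y), (21,X), (21,Y), (23,X), (23,Y), (24,X), (28,X), (31,Y), (32,Y), (39,Y)
ranks: 5->1, 8->2, 15->3, 18->4.5, 18->4.5, 21->6.5, 21->6.5, 23->8.5, 23->8.5, 24->10, 28->11, 31->12, 32->13, 39->14
Step 2: Rank sum for X: R1 = 1 + 2 + 4.5 + 6.5 + 8.5 + 10 + 11 = 43.5.
Step 3: U_X = R1 - n1(n1+1)/2 = 43.5 - 7*8/2 = 43.5 - 28 = 15.5.
       U_Y = n1*n2 - U_X = 49 - 15.5 = 33.5.
Step 4: Ties are present, so use the tie-corrected normal approximation (with continuity correction) for the p-value.
Step 5: p-value = 0.275850; compare to alpha = 0.1. fail to reject H0.

U_X = 15.5, p = 0.275850, fail to reject H0 at alpha = 0.1.


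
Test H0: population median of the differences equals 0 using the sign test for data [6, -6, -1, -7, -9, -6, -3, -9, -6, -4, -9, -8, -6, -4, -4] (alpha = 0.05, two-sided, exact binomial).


Step 1: Discard zero differences. Original n = 15; n_eff = number of nonzero differences = 15.
Nonzero differences (with sign): +6, -6, -1, -7, -9, -6, -3, -9, -6, -4, -9, -8, -6, -4, -4
Step 2: Count signs: positive = 1, negative = 14.
Step 3: Under H0: P(positive) = 0.5, so the number of positives S ~ Bin(15, 0.5).
Step 4: Two-sided exact p-value = sum of Bin(15,0.5) probabilities at or below the observed probability = 0.000977.
Step 5: alpha = 0.05. reject H0.

n_eff = 15, pos = 1, neg = 14, p = 0.000977, reject H0.


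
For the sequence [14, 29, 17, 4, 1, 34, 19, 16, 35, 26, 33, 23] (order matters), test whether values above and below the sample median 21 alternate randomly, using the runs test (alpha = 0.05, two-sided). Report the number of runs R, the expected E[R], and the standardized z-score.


Step 1: Compute median = 21; label A = above, B = below.
Labels in order: BABBBABBAAAA  (n_A = 6, n_B = 6)
Step 2: Count runs R = 6.
Step 3: Under H0 (random ordering), E[R] = 2*n_A*n_B/(n_A+n_B) + 1 = 2*6*6/12 + 1 = 7.0000.
        Var[R] = 2*n_A*n_B*(2*n_A*n_B - n_A - n_B) / ((n_A+n_B)^2 * (n_A+n_B-1)) = 4320/1584 = 2.7273.
        SD[R] = 1.6514.
Step 4: Continuity-corrected z = (R + 0.5 - E[R]) / SD[R] = (6 + 0.5 - 7.0000) / 1.6514 = -0.3028.
Step 5: Two-sided p-value via normal approximation = 2*(1 - Phi(|z|)) = 0.762069.
Step 6: alpha = 0.05. fail to reject H0.

R = 6, z = -0.3028, p = 0.762069, fail to reject H0.


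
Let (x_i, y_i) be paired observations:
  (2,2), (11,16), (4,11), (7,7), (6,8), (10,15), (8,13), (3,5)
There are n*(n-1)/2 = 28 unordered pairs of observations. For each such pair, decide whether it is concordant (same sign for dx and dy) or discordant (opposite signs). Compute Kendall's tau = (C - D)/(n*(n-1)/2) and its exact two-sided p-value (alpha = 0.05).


Step 1: Enumerate the 28 unordered pairs (i,j) with i<j and classify each by sign(x_j-x_i) * sign(y_j-y_i).
  (1,2):dx=+9,dy=+14->C; (1,3):dx=+2,dy=+9->C; (1,4):dx=+5,dy=+5->C; (1,5):dx=+4,dy=+6->C
  (1,6):dx=+8,dy=+13->C; (1,7):dx=+6,dy=+11->C; (1,8):dx=+1,dy=+3->C; (2,3):dx=-7,dy=-5->C
  (2,4):dx=-4,dy=-9->C; (2,5):dx=-5,dy=-8->C; (2,6):dx=-1,dy=-1->C; (2,7):dx=-3,dy=-3->C
  (2,8):dx=-8,dy=-11->C; (3,4):dx=+3,dy=-4->D; (3,5):dx=+2,dy=-3->D; (3,6):dx=+6,dy=+4->C
  (3,7):dx=+4,dy=+2->C; (3,8):dx=-1,dy=-6->C; (4,5):dx=-1,dy=+1->D; (4,6):dx=+3,dy=+8->C
  (4,7):dx=+1,dy=+6->C; (4,8):dx=-4,dy=-2->C; (5,6):dx=+4,dy=+7->C; (5,7):dx=+2,dy=+5->C
  (5,8):dx=-3,dy=-3->C; (6,7):dx=-2,dy=-2->C; (6,8):dx=-7,dy=-10->C; (7,8):dx=-5,dy=-8->C
Step 2: C = 25, D = 3, total pairs = 28.
Step 3: tau = (C - D)/(n(n-1)/2) = (25 - 3)/28 = 0.785714.
Step 4: Exact two-sided p-value (enumerate n! = 40320 permutations of y under H0): p = 0.005506.
Step 5: alpha = 0.05. reject H0.

tau_b = 0.7857 (C=25, D=3), p = 0.005506, reject H0.


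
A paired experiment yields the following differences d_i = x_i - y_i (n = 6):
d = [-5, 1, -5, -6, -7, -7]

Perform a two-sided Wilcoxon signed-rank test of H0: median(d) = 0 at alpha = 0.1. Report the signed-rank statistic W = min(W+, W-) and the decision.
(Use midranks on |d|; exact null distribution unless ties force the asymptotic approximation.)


Step 1: Drop any zero differences (none here) and take |d_i|.
|d| = [5, 1, 5, 6, 7, 7]
Step 2: Midrank |d_i| (ties get averaged ranks).
ranks: |5|->2.5, |1|->1, |5|->2.5, |6|->4, |7|->5.5, |7|->5.5
Step 3: Attach original signs; sum ranks with positive sign and with negative sign.
W+ = 1 = 1
W- = 2.5 + 2.5 + 4 + 5.5 + 5.5 = 20
(Check: W+ + W- = 21 should equal n(n+1)/2 = 21.)
Step 4: Test statistic W = min(W+, W-) = 1.
Step 5: Ties in |d|, so use the tie-corrected normal approximation.
        E[W] = n(n+1)/4 = 6*7/4 = 10.5.
        Tie groups: |d|=5 (t=2), |d|=7 (t=2); sum(t^3 - t) = 12.
        Var[W] = n(n+1)(2n+1)/24 - sum(t^3-t)/48 = 546/24 - 12/48 = 22.5.
        z = (W - E[W]) / sqrt(Var[W]) = (1 - 10.5) / 4.7434 = -2.0028.
        Two-sided p = 2*Phi(z) = 0.045201.
Step 6: alpha = 0.1. reject H0.

W+ = 1, W- = 20, W = min = 1, p = 0.045201, reject H0.


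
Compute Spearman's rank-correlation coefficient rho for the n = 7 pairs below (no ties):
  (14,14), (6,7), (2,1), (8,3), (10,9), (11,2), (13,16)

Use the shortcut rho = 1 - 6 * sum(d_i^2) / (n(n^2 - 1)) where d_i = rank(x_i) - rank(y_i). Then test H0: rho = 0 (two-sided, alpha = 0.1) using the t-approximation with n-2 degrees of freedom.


Step 1: Rank x and y separately (midranks; no ties here).
rank(x): 14->7, 6->2, 2->1, 8->3, 10->4, 11->5, 13->6
rank(y): 14->6, 7->4, 1->1, 3->3, 9->5, 2->2, 16->7
Step 2: d_i = R_x(i) - R_y(i); compute d_i^2.
  (7-6)^2=1, (2-4)^2=4, (1-1)^2=0, (3-3)^2=0, (4-5)^2=1, (5-2)^2=9, (6-7)^2=1
sum(d^2) = 16.
Step 3: rho = 1 - 6*16 / (7*(7^2 - 1)) = 1 - 96/336 = 0.714286.
Step 4: Under H0, t = rho * sqrt((n-2)/(1-rho^2)) = 2.2822 ~ t(5).
Step 5: Two-sided p-value from the t-distribution with 5 df = 0.071344.
Step 6: alpha = 0.1. reject H0.

rho = 0.7143, p = 0.071344, reject H0 at alpha = 0.1.


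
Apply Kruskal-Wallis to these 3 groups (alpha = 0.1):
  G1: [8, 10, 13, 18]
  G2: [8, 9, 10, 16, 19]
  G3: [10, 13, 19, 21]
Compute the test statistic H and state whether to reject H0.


Step 1: Combine all N = 13 observations and assign midranks.
sorted (value, group, rank): (8,G1,1.5), (8,G2,1.5), (9,G2,3), (10,G1,5), (10,G2,5), (10,G3,5), (13,G1,7.5), (13,G3,7.5), (16,G2,9), (18,G1,10), (19,G2,11.5), (19,G3,11.5), (21,G3,13)
Step 2: Sum ranks within each group.
R_1 = 24 (n_1 = 4)
R_2 = 30 (n_2 = 5)
R_3 = 37 (n_3 = 4)
Step 3: H = 12/(N(N+1)) * sum(R_i^2/n_i) - 3(N+1)
     = 12/(13*14) * (24^2/4 + 30^2/5 + 37^2/4) - 3*14
     = 0.065934 * 666.25 - 42
     = 1.928571.
Step 4: Ties present; correction factor C = 1 - 42/(13^3 - 13) = 0.980769. Corrected H = 1.928571 / 0.980769 = 1.966387.
Step 5: Under H0, H ~ chi^2(2); p-value = 0.374115.
Step 6: alpha = 0.1. fail to reject H0.

H = 1.9664, df = 2, p = 0.374115, fail to reject H0.


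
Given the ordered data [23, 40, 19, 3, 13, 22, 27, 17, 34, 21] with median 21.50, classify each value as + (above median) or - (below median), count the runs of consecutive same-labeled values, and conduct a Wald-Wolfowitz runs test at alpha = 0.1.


Step 1: Compute median = 21.50; label A = above, B = below.
Labels in order: AABBBAABAB  (n_A = 5, n_B = 5)
Step 2: Count runs R = 6.
Step 3: Under H0 (random ordering), E[R] = 2*n_A*n_B/(n_A+n_B) + 1 = 2*5*5/10 + 1 = 6.0000.
        Var[R] = 2*n_A*n_B*(2*n_A*n_B - n_A - n_B) / ((n_A+n_B)^2 * (n_A+n_B-1)) = 2000/900 = 2.2222.
        SD[R] = 1.4907.
Step 4: R = E[R], so z = 0 with no continuity correction.
Step 5: Two-sided p-value via normal approximation = 2*(1 - Phi(|z|)) = 1.000000.
Step 6: alpha = 0.1. fail to reject H0.

R = 6, z = 0.0000, p = 1.000000, fail to reject H0.


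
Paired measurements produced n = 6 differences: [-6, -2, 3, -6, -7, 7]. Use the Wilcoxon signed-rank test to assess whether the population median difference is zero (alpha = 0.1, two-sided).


Step 1: Drop any zero differences (none here) and take |d_i|.
|d| = [6, 2, 3, 6, 7, 7]
Step 2: Midrank |d_i| (ties get averaged ranks).
ranks: |6|->3.5, |2|->1, |3|->2, |6|->3.5, |7|->5.5, |7|->5.5
Step 3: Attach original signs; sum ranks with positive sign and with negative sign.
W+ = 2 + 5.5 = 7.5
W- = 3.5 + 1 + 3.5 + 5.5 = 13.5
(Check: W+ + W- = 21 should equal n(n+1)/2 = 21.)
Step 4: Test statistic W = min(W+, W-) = 7.5.
Step 5: Ties in |d|, so use the tie-corrected normal approximation.
        E[W] = n(n+1)/4 = 6*7/4 = 10.5.
        Tie groups: |d|=6 (t=2), |d|=7 (t=2); sum(t^3 - t) = 12.
        Var[W] = n(n+1)(2n+1)/24 - sum(t^3-t)/48 = 546/24 - 12/48 = 22.5.
        z = (W - E[W]) / sqrt(Var[W]) = (7.5 - 10.5) / 4.7434 = -0.6325.
        Two-sided p = 2*Phi(z) = 0.527089.
Step 6: alpha = 0.1. fail to reject H0.

W+ = 7.5, W- = 13.5, W = min = 7.5, p = 0.527089, fail to reject H0.


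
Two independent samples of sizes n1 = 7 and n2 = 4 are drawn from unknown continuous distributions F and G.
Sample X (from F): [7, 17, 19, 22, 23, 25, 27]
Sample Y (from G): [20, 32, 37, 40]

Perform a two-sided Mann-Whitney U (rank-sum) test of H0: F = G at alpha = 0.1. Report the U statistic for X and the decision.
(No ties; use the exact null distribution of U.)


Step 1: Combine and sort all 11 observations; assign midranks.
sorted (value, group): (7,X), (17,X), (19,X), (20,Y), (22,X), (23,X), (25,X), (27,X), (32,Y), (37,Y), (40,Y)
ranks: 7->1, 17->2, 19->3, 20->4, 22->5, 23->6, 25->7, 27->8, 32->9, 37->10, 40->11
Step 2: Rank sum for X: R1 = 1 + 2 + 3 + 5 + 6 + 7 + 8 = 32.
Step 3: U_X = R1 - n1(n1+1)/2 = 32 - 7*8/2 = 32 - 28 = 4.
       U_Y = n1*n2 - U_X = 28 - 4 = 24.
Step 4: No ties, so the exact null distribution of U (based on enumerating the C(11,7) = 330 equally likely rank assignments) gives the two-sided p-value.
Step 5: p-value = 0.072727; compare to alpha = 0.1. reject H0.

U_X = 4, p = 0.072727, reject H0 at alpha = 0.1.


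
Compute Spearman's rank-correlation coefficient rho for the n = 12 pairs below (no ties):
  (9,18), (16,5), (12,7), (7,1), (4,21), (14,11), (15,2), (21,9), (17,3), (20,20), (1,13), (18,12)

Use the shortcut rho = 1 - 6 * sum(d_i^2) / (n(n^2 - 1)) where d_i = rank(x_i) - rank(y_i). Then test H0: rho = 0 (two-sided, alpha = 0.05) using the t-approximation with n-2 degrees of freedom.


Step 1: Rank x and y separately (midranks; no ties here).
rank(x): 9->4, 16->8, 12->5, 7->3, 4->2, 14->6, 15->7, 21->12, 17->9, 20->11, 1->1, 18->10
rank(y): 18->10, 5->4, 7->5, 1->1, 21->12, 11->7, 2->2, 9->6, 3->3, 20->11, 13->9, 12->8
Step 2: d_i = R_x(i) - R_y(i); compute d_i^2.
  (4-10)^2=36, (8-4)^2=16, (5-5)^2=0, (3-1)^2=4, (2-12)^2=100, (6-7)^2=1, (7-2)^2=25, (12-6)^2=36, (9-3)^2=36, (11-11)^2=0, (1-9)^2=64, (10-8)^2=4
sum(d^2) = 322.
Step 3: rho = 1 - 6*322 / (12*(12^2 - 1)) = 1 - 1932/1716 = -0.125874.
Step 4: Under H0, t = rho * sqrt((n-2)/(1-rho^2)) = -0.4012 ~ t(10).
Step 5: Two-sided p-value from the t-distribution with 10 df = 0.696683.
Step 6: alpha = 0.05. fail to reject H0.

rho = -0.1259, p = 0.696683, fail to reject H0 at alpha = 0.05.


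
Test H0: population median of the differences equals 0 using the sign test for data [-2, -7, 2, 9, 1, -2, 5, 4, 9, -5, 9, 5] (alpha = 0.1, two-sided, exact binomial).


Step 1: Discard zero differences. Original n = 12; n_eff = number of nonzero differences = 12.
Nonzero differences (with sign): -2, -7, +2, +9, +1, -2, +5, +4, +9, -5, +9, +5
Step 2: Count signs: positive = 8, negative = 4.
Step 3: Under H0: P(positive) = 0.5, so the number of positives S ~ Bin(12, 0.5).
Step 4: Two-sided exact p-value = sum of Bin(12,0.5) probabilities at or below the observed probability = 0.387695.
Step 5: alpha = 0.1. fail to reject H0.

n_eff = 12, pos = 8, neg = 4, p = 0.387695, fail to reject H0.


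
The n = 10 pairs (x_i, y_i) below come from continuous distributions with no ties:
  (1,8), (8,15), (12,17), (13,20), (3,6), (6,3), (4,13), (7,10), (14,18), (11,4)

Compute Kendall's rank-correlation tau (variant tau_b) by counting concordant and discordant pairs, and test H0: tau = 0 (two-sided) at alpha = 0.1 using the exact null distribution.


Step 1: Enumerate the 45 unordered pairs (i,j) with i<j and classify each by sign(x_j-x_i) * sign(y_j-y_i).
  (1,2):dx=+7,dy=+7->C; (1,3):dx=+11,dy=+9->C; (1,4):dx=+12,dy=+12->C; (1,5):dx=+2,dy=-2->D
  (1,6):dx=+5,dy=-5->D; (1,7):dx=+3,dy=+5->C; (1,8):dx=+6,dy=+2->C; (1,9):dx=+13,dy=+10->C
  (1,10):dx=+10,dy=-4->D; (2,3):dx=+4,dy=+2->C; (2,4):dx=+5,dy=+5->C; (2,5):dx=-5,dy=-9->C
  (2,6):dx=-2,dy=-12->C; (2,7):dx=-4,dy=-2->C; (2,8):dx=-1,dy=-5->C; (2,9):dx=+6,dy=+3->C
  (2,10):dx=+3,dy=-11->D; (3,4):dx=+1,dy=+3->C; (3,5):dx=-9,dy=-11->C; (3,6):dx=-6,dy=-14->C
  (3,7):dx=-8,dy=-4->C; (3,8):dx=-5,dy=-7->C; (3,9):dx=+2,dy=+1->C; (3,10):dx=-1,dy=-13->C
  (4,5):dx=-10,dy=-14->C; (4,6):dx=-7,dy=-17->C; (4,7):dx=-9,dy=-7->C; (4,8):dx=-6,dy=-10->C
  (4,9):dx=+1,dy=-2->D; (4,10):dx=-2,dy=-16->C; (5,6):dx=+3,dy=-3->D; (5,7):dx=+1,dy=+7->C
  (5,8):dx=+4,dy=+4->C; (5,9):dx=+11,dy=+12->C; (5,10):dx=+8,dy=-2->D; (6,7):dx=-2,dy=+10->D
  (6,8):dx=+1,dy=+7->C; (6,9):dx=+8,dy=+15->C; (6,10):dx=+5,dy=+1->C; (7,8):dx=+3,dy=-3->D
  (7,9):dx=+10,dy=+5->C; (7,10):dx=+7,dy=-9->D; (8,9):dx=+7,dy=+8->C; (8,10):dx=+4,dy=-6->D
  (9,10):dx=-3,dy=-14->C
Step 2: C = 34, D = 11, total pairs = 45.
Step 3: tau = (C - D)/(n(n-1)/2) = (34 - 11)/45 = 0.511111.
Step 4: Exact two-sided p-value (enumerate n! = 3628800 permutations of y under H0): p = 0.046623.
Step 5: alpha = 0.1. reject H0.

tau_b = 0.5111 (C=34, D=11), p = 0.046623, reject H0.
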